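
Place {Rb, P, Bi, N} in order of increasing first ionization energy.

Rb < Bi < P < N

N is in period 2, group 15; P is in period 3, group 15; Rb is in period 5, group 1; Bi is in period 6, group 15.
Removing the outermost electron gets harder across a period and easier down a group.
Neither a single period nor a single group — weigh both effects.
Bi > Rb: period and group pull opposite ways; the across-period shift dominates (703 vs 403 kJ/mol).
P > Bi: they share group 15; the group trend gives P the larger value.
N > P: N sits above P in group 15, so the down-group effect alone puts N higher.
For reference (kJ/mol): N 1402, P 1012, Rb 403, Bi 703.
So from lowest to highest: Rb < Bi < P < N.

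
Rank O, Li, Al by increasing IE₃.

Al < O < Li

After 2 electrons have been removed, what remains? O²⁺ still has 4 valence electrons; Li²⁺ is already 1 electron into the core; Al²⁺ still has 1 valence electron.
Core electrons are held far more tightly than valence electrons, so Li tops the IE_3 order.
Valence configurations: O²⁺ [He]2s²2p², Al²⁺ [Ne]3s¹.
The numbers (kJ/mol): O 5300, Li 11815, Al 2745.
Putting it together, IE_3: Al < O < Li.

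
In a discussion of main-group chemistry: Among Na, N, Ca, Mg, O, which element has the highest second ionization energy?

Na

After 1 electron has been removed, what remains? Na⁺ is the bare [Ne] core; N⁺ still has 4 valence electrons; Ca⁺ still has 1 valence electron; Mg⁺ still has 1 valence electron; O⁺ still has 5 valence electrons.
Breaking into a closed-shell core is much more expensive than removing a leftover valence electron — Na has the largest IE_2 here.
Valence configurations: N⁺ [He]2s²2p², Ca⁺ [Ar]4s¹, Mg⁺ [Ne]3s¹, O⁺ [He]2s²2p³.
The numbers (kJ/mol): Na 4562, N 2856, Ca 1145, Mg 1451, O 3388.
Overall IE_2 order: Ca < Mg < N < O < Na.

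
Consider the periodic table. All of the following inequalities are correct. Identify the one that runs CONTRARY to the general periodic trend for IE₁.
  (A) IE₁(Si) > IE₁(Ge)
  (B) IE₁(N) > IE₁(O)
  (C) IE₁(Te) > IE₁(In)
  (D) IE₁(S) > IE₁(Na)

The general trend: IE₁ increases across a period and decreases down a group.
(A) Si (period 3, group 14) vs Ge (period 4, group 14): the stated order agrees with the simple trend.
(B) N (period 2, group 15) vs O (period 2, group 16): the stated order contradicts the simple trend.
(C) Te (period 5, group 16) vs In (period 5, group 13): the stated order agrees with the simple trend.
(D) S (period 3, group 16) vs Na (period 3, group 1): the stated order agrees with the simple trend.
The exception is (B): pairing an electron in O's 2p⁴ costs repulsion energy, so O ionizes more easily than half-filled N (2p³).

(B)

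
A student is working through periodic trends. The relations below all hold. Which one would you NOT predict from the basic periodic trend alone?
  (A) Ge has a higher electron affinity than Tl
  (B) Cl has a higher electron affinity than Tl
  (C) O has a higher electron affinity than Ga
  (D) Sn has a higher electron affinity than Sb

(D)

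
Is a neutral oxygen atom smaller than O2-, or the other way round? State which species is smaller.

O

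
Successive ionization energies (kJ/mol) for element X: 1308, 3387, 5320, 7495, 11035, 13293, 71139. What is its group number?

Look for the largest jump between consecutive ionization energies: IE7/IE6 ≈ 5.4, far larger than any earlier ratio.
That jump marks the point where a core electron is being removed. So the atom has 6 valence electrons.
A main-group element with 6 valence electrons is in group 16.

Group 16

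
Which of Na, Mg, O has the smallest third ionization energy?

IE_3 is the cost of taking one more electron from the +2 cation: Na²⁺ is already 1 electron into the core; Mg²⁺ is the bare [Ne] core; O²⁺ still has 4 valence electrons.
Breaking into a closed-shell core is much more expensive than removing a leftover valence electron — Na and Mg have the largest IE_3 here.
Approximate IE_3 values (kJ/mol): Na 6910, Mg 7733, O 5300.
So the third ionization energies run O < Na < Mg.

O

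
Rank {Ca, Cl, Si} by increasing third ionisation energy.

IE_3 is the cost of taking one more electron from the +2 cation: Ca²⁺ is the bare [Ar] core; Cl²⁺ still has 5 valence electrons; Si²⁺ still has 2 valence electrons.
Core electrons are held far more tightly than valence electrons, so Ca tops the IE_3 order.
Valence configurations: Cl²⁺ [Ne]3s²3p³, Si²⁺ [Ne]3s².
Tabulated IE_3 (kJ/mol): Ca 4912, Cl 3822, Si 3232.
Putting it together, IE_3: Si < Cl < Ca.

Si < Cl < Ca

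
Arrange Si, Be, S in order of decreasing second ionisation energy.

The second ionization energy removes an electron from the +1 ion. For each element: Si⁺ still has 3 valence electrons; Be⁺ still has 1 valence electron; S⁺ still has 5 valence electrons.
All are still removing valence electrons, so compare the +1 ions as you would atoms: IE_2 generally rises across a period (higher Z_eff) and falls down a group (larger shell), subject to the usual subshell exceptions.
Valence configurations: Si⁺ [Ne]3s²3p¹, Be⁺ [He]2s¹, S⁺ [Ne]3s²3p³.
The numbers (kJ/mol): Si 1577, Be 1757, S 2252.
So the second ionization energies run Si < Be < S.

S, Be, Si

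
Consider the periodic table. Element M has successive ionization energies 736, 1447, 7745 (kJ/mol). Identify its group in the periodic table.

Look for the largest jump between consecutive ionization energies: IE3/IE2 ≈ 5.4, far larger than any earlier ratio.
That jump marks the point where a core electron is being removed. So the atom has 2 valence electrons.
A main-group element with 2 valence electrons is in group 2.

Group 2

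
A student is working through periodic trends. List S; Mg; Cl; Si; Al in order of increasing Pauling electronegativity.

Mg is in period 3, group 2; Al is in period 3, group 13; Si is in period 3, group 14; S is in period 3, group 16; Cl is in period 3, group 17.
Smaller atoms with higher effective nuclear charge are more electronegative.
All lie in period 3, so electronegativity increases left to right.
So from lowest to highest: Mg < Al < Si < S < Cl.

Mg < Al < Si < S < Cl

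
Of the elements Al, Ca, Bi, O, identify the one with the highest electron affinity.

O is in period 2, group 16; Al is in period 3, group 13; Ca is in period 4, group 2; Bi is in period 6, group 15.
Atoms with high Z_eff and room in the valence shell (especially the halogens) have the most exothermic electron affinities.
Neither a single period nor a single group — weigh both effects.
Al > Ca: relative to Ca, both the across-period and down-group shifts push Al's electron affinity up.
Bi > Al: the two effects oppose for this pair; the across-period effect wins (91 vs 42 kJ/mol).
O > Bi: relative to Bi, both the across-period and down-group shifts push O's electron affinity up.
Approximate values (kJ/mol): O 141, Al 42, Ca 2, Bi 91.
The highest electron affinity among these belongs to O.

O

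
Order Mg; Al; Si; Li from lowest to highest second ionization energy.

The second ionization energy removes an electron from the +1 ion. For each element: Mg⁺ still has 1 valence electron; Al⁺ still has 2 valence electrons; Si⁺ still has 3 valence electrons; Li⁺ is the bare [He] core.
Core electrons are held far more tightly than valence electrons, so Li tops the IE_2 order.
Valence configurations: Mg⁺ [Ne]3s¹, Al⁺ [Ne]3s², Si⁺ [Ne]3s²3p¹.
Si⁺ loses a lone 3p electron whereas Al⁺ must break into a filled 3s² pair, so IE_2(Al) > IE_2(Si) even though Si has the higher nuclear charge.
Tabulated IE_2 (kJ/mol): Mg 1451, Al 1817, Si 1577, Li 7298.
Putting it together, IE_2: Mg < Si < Al < Li.

Mg, Si, Al, Li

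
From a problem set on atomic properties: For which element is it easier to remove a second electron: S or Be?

Be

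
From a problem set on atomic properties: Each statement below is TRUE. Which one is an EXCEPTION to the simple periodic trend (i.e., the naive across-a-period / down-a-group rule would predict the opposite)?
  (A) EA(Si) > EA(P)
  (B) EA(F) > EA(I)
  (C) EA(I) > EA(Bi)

The general trend: electron affinity increases across a period and decreases down a group.
(A) Si (period 3, group 14) vs P (period 3, group 15): the stated order contradicts the simple trend.
(B) F (period 2, group 17) vs I (period 5, group 17): the stated order agrees with the simple trend.
(C) I (period 5, group 17) vs Bi (period 6, group 15): the stated order agrees with the simple trend.
The exception is (A): adding an electron to P's half-filled 3p³ is unfavourable, so Si (3p²) has the more exothermic EA.

(A)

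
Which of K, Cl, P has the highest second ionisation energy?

After 1 electron has been removed, what remains? K⁺ is the bare [Ar] core; Cl⁺ still has 6 valence electrons; P⁺ still has 4 valence electrons.
Pulling an electron out of a noble-gas core costs far more than removing a remaining valence electron, so K sits at the high end of IE_2.
Valence configurations: Cl⁺ [Ne]3s²3p⁴, P⁺ [Ne]3s²3p².
Approximate IE_2 values (kJ/mol): K 3052, Cl 2298, P 1907.
So the second ionization energies run P < Cl < K.

K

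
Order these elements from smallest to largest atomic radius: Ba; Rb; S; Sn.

S is in period 3, group 16; Rb is in period 5, group 1; Sn is in period 5, group 14; Ba is in period 6, group 2.
Radius decreases left→right (rising Z_eff, same n) and increases top→bottom (higher n).
Here both period and group differ, so the two effects have to be weighed against each other.
Sn > S: relative to S, both the across-period and down-group shifts push Sn's atomic radius up.
Ba > Sn: relative to Sn, both the across-period and down-group shifts push Ba's atomic radius up.
Rb > Ba: the two effects oppose for this pair; the across-period effect wins (210 vs 196 pm).
Tabulated atomic radius (pm): S 103, Rb 210, Sn 140, Ba 196.
So from smallest to largest: S < Sn < Ba < Rb.

S < Sn < Ba < Rb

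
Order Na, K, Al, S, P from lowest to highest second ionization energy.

Al, P, S, K, Na

IE_2 is the cost of taking one more electron from the +1 cation: Na⁺ is the bare [Ne] core; K⁺ is the bare [Ar] core; Al⁺ still has 2 valence electrons; S⁺ still has 5 valence electrons; P⁺ still has 4 valence electrons.
Core electrons are held far more tightly than valence electrons, so K and Na top the IE_2 order.
Valence configurations: Al⁺ [Ne]3s², S⁺ [Ne]3s²3p³, P⁺ [Ne]3s²3p².
Approximate IE_2 values (kJ/mol): Na 4562, K 3052, Al 1817, S 2252, P 1907.
Hence IE_2: Al < P < S < K < Na.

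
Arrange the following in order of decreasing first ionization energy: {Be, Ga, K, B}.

Be is in period 2, group 2; B is in period 2, group 13; K is in period 4, group 1; Ga is in period 4, group 13.
Across a period the outer electron is held more tightly (higher IE₁); down a group it sits in a higher shell, more shielded, and comes off more easily.
Here both period and group differ, so the two effects have to be weighed against each other.
Ga > K: both are in period 4; the period trend gives Ga the larger value.
B > Ga: they share group 13; the group trend gives B the larger value.
Be > B: this pair runs against the simple trend — see the exception note.
Note the exception: Be has a higher first ionization energy than B, contrary to the simple trend — removing B's lone 2p electron is easier than breaking Be's filled 2s².
Approximate values (kJ/mol): Be 900, B 801, K 419, Ga 579.
So from highest to lowest: Be > B > Ga > K.

Be > B > Ga > K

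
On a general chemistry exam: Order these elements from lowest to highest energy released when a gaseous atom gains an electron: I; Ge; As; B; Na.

Atoms with high Z_eff and room in the valence shell (especially the halogens) have the most exothermic electron affinities.
These span different periods and groups, so the two trends combine.
Na > B: this pair runs against the simple trend — see the exception note.
As > Na: period and group pull opposite ways; the across-period shift dominates (78 vs 53 kJ/mol).
Ge > As: this pair runs against the simple trend — see the exception note.
I > Ge: the two effects oppose for this pair; the across-period effect wins (295 vs 119 kJ/mol).
Note the exception: Na has a higher electron affinity than B, contrary to the simple trend — B's ns²np¹ configuration gives only a small electron affinity — the sparsely filled np subshell binds an added electron weakly.
Note the exception: Ge has a higher electron affinity than As, contrary to the simple trend — adding an electron to As's half-filled 4p³ is unfavourable, so Ge (4p²) has the more exothermic EA.
For reference (kJ/mol): B 27, Na 53, Ge 119, As 78, I 295.
So from lowest to highest: B < Na < As < Ge < I.

B < Na < As < Ge < I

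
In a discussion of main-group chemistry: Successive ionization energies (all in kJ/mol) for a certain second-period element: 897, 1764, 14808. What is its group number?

Group 2

Look for the largest jump between consecutive ionization energies: IE3/IE2 ≈ 8.4, far larger than any earlier ratio.
That jump marks the point where a core electron is being removed. So the atom has 2 valence electrons.
A main-group element with 2 valence electrons is in group 2.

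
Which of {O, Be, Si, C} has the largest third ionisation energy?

Be

After 2 electrons have been removed, what remains? O²⁺ still has 4 valence electrons; Be²⁺ is the bare [He] core; Si²⁺ still has 2 valence electrons; C²⁺ still has 2 valence electrons.
Breaking into a closed-shell core is much more expensive than removing a leftover valence electron — Be has the largest IE_3 here.
Valence configurations: O²⁺ [He]2s²2p², Si²⁺ [Ne]3s², C²⁺ [He]2s².
The numbers (kJ/mol): O 5300, Be 14849, Si 3232, C 4620.
Putting it together, IE_3: Si < C < O < Be.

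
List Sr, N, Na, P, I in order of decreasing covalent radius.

Moving right in a period, electrons are added to the same shell under a stronger nuclear pull, so atoms get smaller; moving down, a new shell is opened and atoms get larger.
Here both period and group differ, so the two effects have to be weighed against each other.
P > N: they share group 15; the group trend gives P the larger value.
I > P: the two effects oppose for this pair; the down-group effect wins (133 vs 111 pm).
Na > I: the two effects oppose for this pair; the across-period effect wins (155 vs 133 pm).
Sr > Na: period and group pull opposite ways; the down-group shift dominates (185 vs 155 pm).
Approximate values (pm): N 71, Na 155, P 111, Sr 185, I 133.
So from largest to smallest: Sr > Na > I > P > N.

Sr > Na > I > P > N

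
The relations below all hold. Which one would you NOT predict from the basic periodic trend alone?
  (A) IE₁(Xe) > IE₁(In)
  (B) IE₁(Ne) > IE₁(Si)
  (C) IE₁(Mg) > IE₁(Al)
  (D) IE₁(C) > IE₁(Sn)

(C)

The general trend: first ionization energy increases across a period and decreases down a group.
(A) Xe (period 5, group 18) vs In (period 5, group 13): the stated order agrees with the simple trend.
(B) Ne (period 2, group 18) vs Si (period 3, group 14): the stated order agrees with the simple trend.
(C) Mg (period 3, group 2) vs Al (period 3, group 13): the stated order contradicts the simple trend.
(D) C (period 2, group 14) vs Sn (period 5, group 14): the stated order agrees with the simple trend.
The exception is (C): Al's single 3p electron is easier to remove than one from Mg's filled 3s².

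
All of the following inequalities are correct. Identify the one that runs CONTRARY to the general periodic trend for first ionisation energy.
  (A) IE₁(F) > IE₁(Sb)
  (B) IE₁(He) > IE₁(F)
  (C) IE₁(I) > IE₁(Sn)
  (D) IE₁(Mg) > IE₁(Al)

(D)

The general trend: first ionisation energy increases across a period and decreases down a group.
(A) F (period 2, group 17) vs Sb (period 5, group 15): the stated order agrees with the simple trend.
(B) He (period 1, group 18) vs F (period 2, group 17): the stated order agrees with the simple trend.
(C) I (period 5, group 17) vs Sn (period 5, group 14): the stated order agrees with the simple trend.
(D) Mg (period 3, group 2) vs Al (period 3, group 13): the stated order contradicts the simple trend.
The exception is (D): Al's single 3p electron is easier to remove than one from Mg's filled 3s².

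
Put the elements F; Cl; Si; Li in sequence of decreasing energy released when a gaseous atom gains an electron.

Cl > F > Si > Li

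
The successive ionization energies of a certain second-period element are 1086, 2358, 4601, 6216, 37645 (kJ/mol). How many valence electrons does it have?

Look for the largest jump between consecutive ionization energies: IE5/IE4 ≈ 6.1, far larger than any earlier ratio.
That jump marks the point where a core electron is being removed. So the atom has 4 valence electrons.

4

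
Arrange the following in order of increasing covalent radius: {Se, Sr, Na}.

Se < Na < Sr

Na is in period 3, group 1; Se is in period 4, group 16; Sr is in period 5, group 2.
Atomic radius shrinks across a period as nuclear charge pulls the same shell inward, and grows down a group as new shells are added.
Here both period and group differ, so the two effects have to be weighed against each other.
Na > Se: period and group pull opposite ways; the across-period shift dominates (155 vs 116 pm).
Sr > Na: period and group pull opposite ways; the down-group shift dominates (185 vs 155 pm).
Tabulated atomic radius (pm): Na 155, Se 116, Sr 185.
So from smallest to largest: Se < Na < Sr.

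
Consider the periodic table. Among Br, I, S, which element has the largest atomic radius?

Radius decreases left→right (rising Z_eff, same n) and increases top→bottom (higher n).
These span different periods and groups, so the two trends combine.
Br > S: the two effects oppose for this pair; the down-group effect wins (114 vs 103 pm).
I > Br: they share group 17; the group trend gives I the larger value.
Approximate values (pm): S 103, Br 114, I 133.
The largest atomic radius among these belongs to I.

I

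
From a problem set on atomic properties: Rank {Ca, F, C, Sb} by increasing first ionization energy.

Ca, Sb, C, F

C is in period 2, group 14; F is in period 2, group 17; Ca is in period 4, group 2; Sb is in period 5, group 15.
First ionization energy rises across a period (greater Z_eff holds electrons more tightly) and falls down a group (valence electrons are farther from the nucleus).
These span different periods and groups, so the two trends combine.
Sb > Ca: period and group pull opposite ways; the across-period shift dominates (831 vs 590 kJ/mol).
C > Sb: the two effects oppose for this pair; the down-group effect wins (1086 vs 831 kJ/mol).
F > C: both are in period 2; the period trend gives F the larger value.
For reference (kJ/mol): C 1086, F 1681, Ca 590, Sb 831.
So from lowest to highest: Ca < Sb < C < F.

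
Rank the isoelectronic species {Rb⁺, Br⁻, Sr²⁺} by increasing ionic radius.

Sr²⁺ < Rb⁺ < Br⁻

All of these have 36 electrons, so size is governed by nuclear charge alone: the more protons, the stronger the pull on the same electron cloud, and the smaller the ion.
Nuclear charges: Sr²⁺ (Z=38), Rb⁺ (Z=37), Br⁻ (Z=35).
Smallest to largest: Sr²⁺ < Rb⁺ < Br⁻.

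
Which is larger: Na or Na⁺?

Na

Forming Na⁺ removes 1 electron from Na. Fewer electrons for the same nuclear charge means less shielding and a higher Z_eff on the remaining electrons, and for main-group metals the entire outer shell is lost.
A cation is smaller than its parent atom: Na⁺ < Na.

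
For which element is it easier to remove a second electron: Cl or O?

After 1 electron has been removed, what remains? Cl⁺ still has 6 valence electrons; O⁺ still has 5 valence electrons.
All are still removing valence electrons, so compare the +1 ions as you would atoms: IE_2 generally rises across a period (higher Z_eff) and falls down a group (larger shell), subject to the usual subshell exceptions.
Valence configurations: Cl⁺ [Ne]3s²3p⁴, O⁺ [He]2s²2p³.
The numbers (kJ/mol): Cl 2298, O 3388.
Hence IE_2: Cl < O.

Cl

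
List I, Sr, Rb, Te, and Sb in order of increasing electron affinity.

Rb is in period 5, group 1; Sr is in period 5, group 2; Sb is in period 5, group 15; Te is in period 5, group 16; I is in period 5, group 17.
EA tends to increase across a period and decrease down a group, though the pattern is less regular than for IE or radius.
All lie in period 5; the across-period trend (electron affinity increases left to right) applies, with the exception below.
Note the exception: Rb has a higher electron affinity than Sr, contrary to the simple trend — adding an electron to Sr (ns²) has to open a new, higher-energy np subshell, which is unfavourable.
Approximate values (kJ/mol): Rb 47, Sr 5, Sb 103, Te 190, I 295.
So from lowest to highest: Sr < Rb < Sb < Te < I.

Sr < Rb < Sb < Te < I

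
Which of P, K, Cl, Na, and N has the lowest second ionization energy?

P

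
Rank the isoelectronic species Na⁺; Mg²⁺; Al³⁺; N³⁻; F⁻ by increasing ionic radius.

All of these have 10 electrons, so size is governed by nuclear charge alone: the more protons, the stronger the pull on the same electron cloud, and the smaller the ion.
Nuclear charges: Al³⁺ (Z=13), Mg²⁺ (Z=12), Na⁺ (Z=11), F⁻ (Z=9), N³⁻ (Z=7).
Smallest to largest: Al³⁺ < Mg²⁺ < Na⁺ < F⁻ < N³⁻.

Al³⁺ < Mg²⁺ < Na⁺ < F⁻ < N³⁻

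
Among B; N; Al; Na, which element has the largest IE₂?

After 1 electron has been removed, what remains? B⁺ still has 2 valence electrons; N⁺ still has 4 valence electrons; Al⁺ still has 2 valence electrons; Na⁺ is the bare [Ne] core.
Pulling an electron out of a noble-gas core costs far more than removing a remaining valence electron, so Na sits at the high end of IE_2.
Valence configurations: B⁺ [He]2s², N⁺ [He]2s²2p², Al⁺ [Ne]3s².
Tabulated IE_2 (kJ/mol): B 2427, N 2856, Al 1817, Na 4562.
So the second ionization energies run Al < B < N < Na.

Na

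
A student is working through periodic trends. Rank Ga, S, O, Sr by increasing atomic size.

Moving right in a period, electrons are added to the same shell under a stronger nuclear pull, so atoms get smaller; moving down, a new shell is opened and atoms get larger.
These span different periods and groups, so the two trends combine.
S > O: they share group 16; the group trend gives S the larger value.
Ga > S: relative to S, both the across-period and down-group shifts push Ga's atomic radius up.
Sr > Ga: both effects reinforce here, so Sr is clearly the larger of the two.
For reference (pm): O 63, S 103, Ga 124, Sr 185.
So from smallest to largest: O < S < Ga < Sr.

O, S, Ga, Sr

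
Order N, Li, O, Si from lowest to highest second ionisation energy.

Si < N < O < Li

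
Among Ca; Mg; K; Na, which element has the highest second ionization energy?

Na

After 1 electron has been removed, what remains? Ca⁺ still has 1 valence electron; Mg⁺ still has 1 valence electron; K⁺ is the bare [Ar] core; Na⁺ is the bare [Ne] core.
Breaking into a closed-shell core is much more expensive than removing a leftover valence electron — K and Na have the largest IE_2 here.
Valence configurations: Ca⁺ [Ar]4s¹, Mg⁺ [Ne]3s¹.
Tabulated IE_2 (kJ/mol): Ca 1145, Mg 1451, K 3052, Na 4562.
Hence IE_2: Ca < Mg < K < Na.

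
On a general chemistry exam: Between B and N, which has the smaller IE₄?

The fourth ionization energy removes an electron from the +3 ion. For each element: B³⁺ is the bare [He] core; N³⁺ still has 2 valence electrons.
Breaking into a closed-shell core is much more expensive than removing a leftover valence electron — B has the largest IE_4 here.
Tabulated IE_4 (kJ/mol): B 25026, N 7475.
Overall IE_4 order: N < B.

N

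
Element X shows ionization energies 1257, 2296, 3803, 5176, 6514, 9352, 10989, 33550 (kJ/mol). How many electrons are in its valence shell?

7

Look for the largest jump between consecutive ionization energies: IE8/IE7 ≈ 3.1, far larger than any earlier ratio.
That jump marks the point where a core electron is being removed. So the atom has 7 valence electrons.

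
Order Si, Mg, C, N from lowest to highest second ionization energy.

After 1 electron has been removed, what remains? Si⁺ still has 3 valence electrons; Mg⁺ still has 1 valence electron; C⁺ still has 3 valence electrons; N⁺ still has 4 valence electrons.
All are still removing valence electrons, so compare the +1 ions as you would atoms: IE_2 generally rises across a period (higher Z_eff) and falls down a group (larger shell), subject to the usual subshell exceptions.
Valence configurations: Si⁺ [Ne]3s²3p¹, Mg⁺ [Ne]3s¹, C⁺ [He]2s²2p¹, N⁺ [He]2s²2p².
Tabulated IE_2 (kJ/mol): Si 1577, Mg 1451, C 2353, N 2856.
Hence IE_2: Mg < Si < C < N.

Mg, Si, C, N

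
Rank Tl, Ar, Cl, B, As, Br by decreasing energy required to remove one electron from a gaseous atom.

Ar, Cl, Br, As, B, Tl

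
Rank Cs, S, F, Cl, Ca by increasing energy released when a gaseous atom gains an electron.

F is in period 2, group 17; S is in period 3, group 16; Cl is in period 3, group 17; Ca is in period 4, group 2; Cs is in period 6, group 1.
Electron affinity generally becomes more exothermic across a period toward the halogens and less exothermic down a group.
Neither a single period nor a single group — weigh both effects.
Cs > Ca: this pair runs against the simple trend — see the exception note.
S > Cs: relative to Cs, both the across-period and down-group shifts push S's electron affinity up.
F > S: both effects reinforce here, so F is clearly the higher of the two.
Cl > F: this pair runs against the simple trend — see the exception note.
Note the exception: Cs has a higher electron affinity than Ca, contrary to the simple trend — adding an electron to Ca (ns²) has to open a new, higher-energy np subshell, which is unfavourable.
Note the exception: Cl has a higher electron affinity than F, contrary to the simple trend — F's small 2p subshell makes the incoming electron feel strong e⁻–e⁻ repulsion, so Cl actually releases more energy on gaining an electron.
For reference (kJ/mol): F 328, S 200, Cl 349, Ca 2, Cs 46.
So from lowest to highest: Ca < Cs < S < F < Cl.

Ca < Cs < S < F < Cl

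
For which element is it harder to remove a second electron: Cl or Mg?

Cl

After 1 electron has been removed, what remains? Cl⁺ still has 6 valence electrons; Mg⁺ still has 1 valence electron.
All are still removing valence electrons, so compare the +1 ions as you would atoms: IE_2 generally rises across a period (higher Z_eff) and falls down a group (larger shell), subject to the usual subshell exceptions.
Valence configurations: Cl⁺ [Ne]3s²3p⁴, Mg⁺ [Ne]3s¹.
The numbers (kJ/mol): Cl 2298, Mg 1451.
Overall IE_2 order: Mg < Cl.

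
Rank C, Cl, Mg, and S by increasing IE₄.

Consider each +3 ion: C³⁺ still has 1 valence electron; Cl³⁺ still has 4 valence electrons; Mg³⁺ is already 1 electron into the core; S³⁺ still has 3 valence electrons.
Breaking into a closed-shell core is much more expensive than removing a leftover valence electron — Mg has the largest IE_4 here.
Valence configurations: C³⁺ [He]2s¹, Cl³⁺ [Ne]3s²3p², S³⁺ [Ne]3s²3p¹.
Tabulated IE_4 (kJ/mol): C 6223, Cl 5159, Mg 10543, S 4556.
Hence IE_4: S < Cl < C < Mg.

S, Cl, C, Mg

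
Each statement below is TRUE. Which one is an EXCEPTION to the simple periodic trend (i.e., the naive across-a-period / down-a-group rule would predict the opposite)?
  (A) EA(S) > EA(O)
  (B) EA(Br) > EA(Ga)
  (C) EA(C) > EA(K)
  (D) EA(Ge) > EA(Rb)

(A)

The general trend: electron affinity increases across a period and decreases down a group.
(A) S (period 3, group 16) vs O (period 2, group 16): the stated order contradicts the simple trend.
(B) Br (period 4, group 17) vs Ga (period 4, group 13): the stated order agrees with the simple trend.
(C) C (period 2, group 14) vs K (period 4, group 1): the stated order agrees with the simple trend.
(D) Ge (period 4, group 14) vs Rb (period 5, group 1): the stated order agrees with the simple trend.
The exception is (A): the compact 2p subshell of O repels the added electron more than S's larger 3p does.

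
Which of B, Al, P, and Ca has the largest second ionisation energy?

B

IE_2 is the cost of taking one more electron from the +1 cation: B⁺ still has 2 valence electrons; Al⁺ still has 2 valence electrons; P⁺ still has 4 valence electrons; Ca⁺ still has 1 valence electron.
All are still removing valence electrons, so compare the +1 ions as you would atoms: IE_2 generally rises across a period (higher Z_eff) and falls down a group (larger shell), subject to the usual subshell exceptions.
Valence configurations: B⁺ [He]2s², Al⁺ [Ne]3s², P⁺ [Ne]3s²3p², Ca⁺ [Ar]4s¹.
Approximate IE_2 values (kJ/mol): B 2427, Al 1817, P 1907, Ca 1145.
So the second ionization energies run Ca < Al < P < B.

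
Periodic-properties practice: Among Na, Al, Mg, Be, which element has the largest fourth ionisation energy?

Be

IE_4 is the cost of taking one more electron from the +3 cation: Na³⁺ is already 2 electrons into the core; Al³⁺ is the bare [Ne] core; Mg³⁺ is already 1 electron into the core; Be³⁺ is already 1 electron into the core.
All of these are removing an electron from a noble-gas core or deeper; the smaller core (lower principal quantum number) is held far more tightly, and within a period the higher nuclear charge binds the same core more tightly.
The numbers (kJ/mol): Na 9543, Al 11577, Mg 10543, Be 21007.
Putting it together, IE_4: Na < Mg < Al < Be.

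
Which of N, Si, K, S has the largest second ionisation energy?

K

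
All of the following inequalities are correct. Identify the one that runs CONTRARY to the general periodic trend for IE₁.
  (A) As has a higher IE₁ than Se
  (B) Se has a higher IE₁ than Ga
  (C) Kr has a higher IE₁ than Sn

(A)

The general trend: IE₁ increases across a period and decreases down a group.
(A) As (period 4, group 15) vs Se (period 4, group 16): the stated order contradicts the simple trend.
(B) Se (period 4, group 16) vs Ga (period 4, group 13): the stated order agrees with the simple trend.
(C) Kr (period 4, group 18) vs Sn (period 5, group 14): the stated order agrees with the simple trend.
The exception is (A): Se (4p⁴) ionizes more easily than half-filled As (4p³).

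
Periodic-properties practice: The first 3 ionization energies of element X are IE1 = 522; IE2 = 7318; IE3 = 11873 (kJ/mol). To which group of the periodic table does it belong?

Look for the largest jump between consecutive ionization energies: IE2/IE1 ≈ 14.0, far larger than any earlier ratio.
That jump marks the point where a core electron is being removed. So the atom has 1 valence electron.
A main-group element with 1 valence electron is in group 1.

Group 1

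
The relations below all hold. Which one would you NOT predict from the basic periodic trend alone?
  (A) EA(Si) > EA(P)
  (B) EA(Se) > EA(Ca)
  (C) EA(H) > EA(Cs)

The general trend: electron affinity increases across a period and decreases down a group.
(A) Si (period 3, group 14) vs P (period 3, group 15): the stated order contradicts the simple trend.
(B) Se (period 4, group 16) vs Ca (period 4, group 2): the stated order agrees with the simple trend.
(C) H (period 1, group 1) vs Cs (period 6, group 1): the stated order agrees with the simple trend.
The exception is (A): adding an electron to P's half-filled 3p³ is unfavourable, so Si (3p²) has the more exothermic EA.

(A)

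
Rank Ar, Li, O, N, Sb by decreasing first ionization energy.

Ar, N, O, Sb, Li

Li is in period 2, group 1; N is in period 2, group 15; O is in period 2, group 16; Ar is in period 3, group 18; Sb is in period 5, group 15.
Removing the outermost electron gets harder across a period and easier down a group.
Here both period and group differ, so the two effects have to be weighed against each other.
Sb > Li: period and group pull opposite ways; the across-period shift dominates (831 vs 520 kJ/mol).
O > Sb: relative to Sb, both the across-period and down-group shifts push O's first ionization energy up.
N > O: this pair runs against the simple trend — see the exception note.
Ar > N: the two effects oppose for this pair; the across-period effect wins (1521 vs 1402 kJ/mol).
Note the exception: N has a higher first ionization energy than O, contrary to the simple trend — pairing an electron in O's 2p⁴ costs repulsion energy, so O ionizes more easily than half-filled N (2p³).
For reference (kJ/mol): Li 520, N 1402, O 1314, Ar 1521, Sb 831.
So from highest to lowest: Ar > N > O > Sb > Li.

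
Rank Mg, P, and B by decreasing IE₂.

B > P > Mg

Consider each +1 ion: Mg⁺ still has 1 valence electron; P⁺ still has 4 valence electrons; B⁺ still has 2 valence electrons.
All are still removing valence electrons, so compare the +1 ions as you would atoms: IE_2 generally rises across a period (higher Z_eff) and falls down a group (larger shell), subject to the usual subshell exceptions.
Valence configurations: Mg⁺ [Ne]3s¹, P⁺ [Ne]3s²3p², B⁺ [He]2s².
Approximate IE_2 values (kJ/mol): Mg 1451, P 1907, B 2427.
Overall IE_2 order: Mg < P < B.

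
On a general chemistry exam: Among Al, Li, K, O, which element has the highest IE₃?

Li

IE_3 is the cost of taking one more electron from the +2 cation: Al²⁺ still has 1 valence electron; Li²⁺ is already 1 electron into the core; K²⁺ is already 1 electron into the core; O²⁺ still has 4 valence electrons.
Usually core removal costs more than valence removal, but here the competition is close: a tightly held n=2 valence electron can cost more to remove than an n=3 core electron, so the actual values have to decide it.
Valence configurations: Al²⁺ [Ne]3s¹, O²⁺ [He]2s²2p².
Tabulated IE_3 (kJ/mol): Al 2745, Li 11815, K 4420, O 5300.
Overall IE_3 order: Al < K < O < Li.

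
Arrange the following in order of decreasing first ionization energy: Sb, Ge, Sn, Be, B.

Be > Sb > B > Ge > Sn

Be is in period 2, group 2; B is in period 2, group 13; Ge is in period 4, group 14; Sn is in period 5, group 14; Sb is in period 5, group 15.
IE₁ increases left→right with effective nuclear charge and decreases top→bottom as the valence shell moves farther out.
Neither a single period nor a single group — weigh both effects.
Ge > Sn: they share group 14; the group trend gives Ge the larger value.
B > Ge: the two effects oppose for this pair; the down-group effect wins (801 vs 762 kJ/mol).
Sb > B: the two effects oppose for this pair; the across-period effect wins (831 vs 801 kJ/mol).
Be > Sb: the two effects oppose for this pair; the down-group effect wins (900 vs 831 kJ/mol).
Note the exception: Be has a higher first ionization energy than B, contrary to the simple trend — removing B's lone 2p electron is easier than breaking Be's filled 2s².
Approximate values (kJ/mol): Be 900, B 801, Ge 762, Sn 709, Sb 831.
So from highest to lowest: Be > Sb > B > Ge > Sn.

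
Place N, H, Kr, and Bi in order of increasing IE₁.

H is in period 1, group 1; N is in period 2, group 15; Kr is in period 4, group 18; Bi is in period 6, group 15.
First ionization energy rises across a period (greater Z_eff holds electrons more tightly) and falls down a group (valence electrons are farther from the nucleus).
Here both period and group differ, so the two effects have to be weighed against each other.
H > Bi: period and group pull opposite ways; the down-group shift dominates (1312 vs 703 kJ/mol).
Kr > H: period and group pull opposite ways; the across-period shift dominates (1351 vs 1312 kJ/mol).
N > Kr: the two effects oppose for this pair; the down-group effect wins (1402 vs 1351 kJ/mol).
For reference (kJ/mol): H 1312, N 1402, Kr 1351, Bi 703.
So from lowest to highest: Bi < H < Kr < N.

Bi < H < Kr < N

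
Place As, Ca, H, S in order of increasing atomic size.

H < S < As < Ca

Atomic radius shrinks across a period as nuclear charge pulls the same shell inward, and grows down a group as new shells are added.
These span different periods and groups, so the two trends combine.
S > H: the two effects oppose for this pair; the down-group effect wins (103 vs 32 pm).
As > S: both effects reinforce here, so As is clearly the larger of the two.
Ca > As: both are in period 4; the period trend gives Ca the larger value.
Approximate values (pm): H 32, S 103, Ca 171, As 121.
So from smallest to largest: H < S < As < Ca.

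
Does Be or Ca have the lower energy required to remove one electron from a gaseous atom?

Ca

IE₁ increases left→right with effective nuclear charge and decreases top→bottom as the valence shell moves farther out.
All are in group 2, so first ionization energy increases up the group.
So Ca has the lower energy required to remove one electron from a gaseous atom (Ca < Be).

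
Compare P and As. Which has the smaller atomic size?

Atomic radius shrinks across a period as nuclear charge pulls the same shell inward, and grows down a group as new shells are added.
All are in group 15, so atomic radius increases down the group.
So P has the smaller atomic size (P < As).

P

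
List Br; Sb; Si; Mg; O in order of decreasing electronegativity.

O is in period 2, group 16; Mg is in period 3, group 2; Si is in period 3, group 14; Br is in period 4, group 17; Sb is in period 5, group 15.
Atoms toward the upper right of the periodic table pull bonding electrons most strongly.
Neither a single period nor a single group — weigh both effects.
Si > Mg: both are in period 3; the period trend gives Si the larger value.
Sb > Si: period and group pull opposite ways; the across-period shift dominates (2.05 vs 1.90).
Br > Sb: relative to Sb, both the across-period and down-group shifts push Br's electronegativity up.
O > Br: the two effects oppose for this pair; the down-group effect wins (3.44 vs 2.96).
For reference (Pauling): O 3.44, Mg 1.31, Si 1.90, Br 2.96, Sb 2.05.
So from highest to lowest: O > Br > Sb > Si > Mg.

O > Br > Sb > Si > Mg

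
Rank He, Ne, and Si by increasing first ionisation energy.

Si < Ne < He

He is in period 1, group 18; Ne is in period 2, group 18; Si is in period 3, group 14.
Removing the outermost electron gets harder across a period and easier down a group.
Here both period and group differ, so the two effects have to be weighed against each other.
Ne > Si: relative to Si, both the across-period and down-group shifts push Ne's first ionization energy up.
He > Ne: He sits above Ne in group 18, so the down-group effect alone puts He higher.
Tabulated first ionization energy (kJ/mol): He 2372, Ne 2081, Si 786.
So from lowest to highest: Si < Ne < He.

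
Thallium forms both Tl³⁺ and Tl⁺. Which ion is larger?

Tl⁺

Both ions have Z = 81 protons, but Tl³⁺ has lost more electrons, so its remaining electrons feel a larger effective nuclear charge per electron and are pulled in more tightly.
Higher positive charge → smaller ion, so Tl⁺ > Tl³⁺.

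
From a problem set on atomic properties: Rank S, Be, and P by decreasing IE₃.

The third ionization energy removes an electron from the +2 ion. For each element: S²⁺ still has 4 valence electrons; Be²⁺ is the bare [He] core; P²⁺ still has 3 valence electrons.
Core electrons are held far more tightly than valence electrons, so Be tops the IE_3 order.
Valence configurations: S²⁺ [Ne]3s²3p², P²⁺ [Ne]3s²3p¹.
Approximate IE_3 values (kJ/mol): S 3357, Be 14849, P 2914.
So the third ionization energies run P < S < Be.

Be > S > P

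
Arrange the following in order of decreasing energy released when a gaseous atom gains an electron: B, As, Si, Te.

Te > Si > As > B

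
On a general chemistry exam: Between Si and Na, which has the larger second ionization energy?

After 1 electron has been removed, what remains? Si⁺ still has 3 valence electrons; Na⁺ is the bare [Ne] core.
Core electrons are held far more tightly than valence electrons, so Na tops the IE_2 order.
The numbers (kJ/mol): Si 1577, Na 4562.
So the second ionization energies run Si < Na.

Na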